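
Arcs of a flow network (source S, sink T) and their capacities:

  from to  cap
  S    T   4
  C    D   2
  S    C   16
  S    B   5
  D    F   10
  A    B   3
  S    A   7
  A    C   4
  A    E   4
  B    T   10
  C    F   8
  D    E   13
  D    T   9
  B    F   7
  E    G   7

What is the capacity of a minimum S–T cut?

14

Augment S→T: bottleneck 4, flow now 4.
Augment S→B→T: bottleneck 5, flow now 9.
Augment S→A→B→T: bottleneck 3, flow now 12.
Augment S→C→D→T: bottleneck 2, flow now 14.
No augmenting path remains; maximum flow = 14.
By max-flow min-cut, the minimum cut capacity equals the max flow.
In the residual graph, reachable from S: {S, A, C, E, F, G}.
Min-cut edges: S→B (5), S→T (4), A→B (3), C→D (2); capacity 5 + 4 + 3 + 2 = 14.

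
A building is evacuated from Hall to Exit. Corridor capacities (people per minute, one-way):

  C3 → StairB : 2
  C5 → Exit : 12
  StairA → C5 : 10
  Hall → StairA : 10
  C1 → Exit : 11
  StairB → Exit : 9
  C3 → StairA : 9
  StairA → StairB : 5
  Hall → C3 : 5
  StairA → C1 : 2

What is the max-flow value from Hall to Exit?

Augment Hall→StairA→C1→Exit: bottleneck 2, flow now 2.
Augment Hall→StairA→C5→Exit: bottleneck 8, flow now 10.
Augment Hall→C3→StairB→Exit: bottleneck 2, flow now 12.
Augment Hall→C3→StairA→C5→Exit: bottleneck 2, flow now 14.
Augment Hall→C3→StairA→StairB→Exit: bottleneck 1, flow now 15.
No augmenting path remains; maximum flow = 15.
In the residual graph, reachable from Hall: {Hall}.
Min-cut edges: Hall→StairA (10), Hall→C3 (5); capacity 10 + 5 = 15.
This cut is saturated, so no flow can exceed 15.

15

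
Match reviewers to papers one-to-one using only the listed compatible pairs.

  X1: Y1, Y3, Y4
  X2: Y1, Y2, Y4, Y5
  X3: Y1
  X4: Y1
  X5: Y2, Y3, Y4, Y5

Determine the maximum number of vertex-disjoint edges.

Unit-capacity flow: source→left, listed edges, right→sink; max matching = max flow.
Augmenting path X1→Y1 (+1); matched 1.
Augmenting path X2→Y2 (+1); matched 2.
Augmenting path X5→Y3 (+1); matched 3.
Augmenting path X3→Y1→X1→Y4 (+1); matched 4.
No augmenting path remains; maximum matching = 4.
König certificate: {X1, X2, X5, Y1} is a vertex cover of size 4 (every listed pair touches it), so no matching can be larger.

4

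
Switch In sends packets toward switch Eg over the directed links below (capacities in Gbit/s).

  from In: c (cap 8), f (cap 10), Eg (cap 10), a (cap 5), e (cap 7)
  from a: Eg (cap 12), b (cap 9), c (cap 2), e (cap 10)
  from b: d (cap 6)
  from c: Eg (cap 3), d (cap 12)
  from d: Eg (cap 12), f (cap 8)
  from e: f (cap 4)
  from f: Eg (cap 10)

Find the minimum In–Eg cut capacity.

33

Augment In→Eg: bottleneck 10, flow now 10.
Augment In→a→Eg: bottleneck 5, flow now 15.
Augment In→c→Eg: bottleneck 3, flow now 18.
Augment In→f→Eg: bottleneck 10, flow now 28.
Augment In→c→d→Eg: bottleneck 5, flow now 33.
No augmenting path remains; maximum flow = 33.
By max-flow min-cut, the minimum cut capacity equals the max flow.
In the residual graph, reachable from In: {In, e, f}.
Min-cut edges: In→a (5), In→c (8), In→Eg (10), f→Eg (10); capacity 5 + 8 + 10 + 10 = 33.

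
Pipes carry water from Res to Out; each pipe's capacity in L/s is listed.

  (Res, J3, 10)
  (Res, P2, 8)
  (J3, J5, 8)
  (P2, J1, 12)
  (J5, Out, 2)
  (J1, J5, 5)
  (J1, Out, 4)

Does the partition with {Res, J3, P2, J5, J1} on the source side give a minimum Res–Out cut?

Given cut capacity: 2 + 4 = 6.
Augment Res→J3→J5→Out: bottleneck 2, flow now 2.
Augment Res→P2→J1→Out: bottleneck 4, flow now 6.
No augmenting path remains; maximum flow = 6.
Cut capacity 6 equals the max flow, so it is a minimum cut.

Yes — it is a minimum cut (capacity 6).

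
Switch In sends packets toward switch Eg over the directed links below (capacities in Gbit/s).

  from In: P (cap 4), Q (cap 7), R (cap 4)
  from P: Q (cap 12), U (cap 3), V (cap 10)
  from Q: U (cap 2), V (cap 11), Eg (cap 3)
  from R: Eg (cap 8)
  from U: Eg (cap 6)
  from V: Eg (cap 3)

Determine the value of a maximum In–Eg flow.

Augment In→Q→Eg: bottleneck 3, flow now 3.
Augment In→R→Eg: bottleneck 4, flow now 7.
Augment In→P→U→Eg: bottleneck 3, flow now 10.
Augment In→P→V→Eg: bottleneck 1, flow now 11.
Augment In→Q→U→Eg: bottleneck 2, flow now 13.
Augment In→Q→V→Eg: bottleneck 2, flow now 15.
No augmenting path remains; maximum flow = 15.
In the residual graph, reachable from In: {In}.
Min-cut edges: In→P (4), In→Q (7), In→R (4); capacity 4 + 7 + 4 = 15.
This cut is saturated, so no flow can exceed 15.

15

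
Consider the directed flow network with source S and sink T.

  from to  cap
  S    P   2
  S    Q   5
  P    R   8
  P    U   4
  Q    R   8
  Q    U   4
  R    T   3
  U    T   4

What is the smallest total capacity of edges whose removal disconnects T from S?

7

Augment S→P→R→T: bottleneck 2, flow now 2.
Augment S→Q→R→T: bottleneck 1, flow now 3.
Augment S→Q→U→T: bottleneck 4, flow now 7.
No augmenting path remains; maximum flow = 7.
By max-flow min-cut, the minimum cut capacity equals the max flow.
In the residual graph, reachable from S: {S}.
Min-cut edges: S→P (2), S→Q (5); capacity 2 + 5 = 7.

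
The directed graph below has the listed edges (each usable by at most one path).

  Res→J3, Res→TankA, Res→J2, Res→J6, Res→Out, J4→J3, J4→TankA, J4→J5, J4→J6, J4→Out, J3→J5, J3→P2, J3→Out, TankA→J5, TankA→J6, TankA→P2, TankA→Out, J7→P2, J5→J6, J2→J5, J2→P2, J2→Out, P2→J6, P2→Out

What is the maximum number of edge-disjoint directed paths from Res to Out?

Assign every edge capacity 1; by Menger, the answer equals the max flow.
Path Res→Out (+1); total 1.
Path Res→J3→Out (+1); total 2.
Path Res→TankA→Out (+1); total 3.
Path Res→J2→Out (+1); total 4.
No residual Res→Out path; max flow = 4.
Certifying cut of size 4: {Res→J2, Res→J3, Res→Out, Res→TankA}.

4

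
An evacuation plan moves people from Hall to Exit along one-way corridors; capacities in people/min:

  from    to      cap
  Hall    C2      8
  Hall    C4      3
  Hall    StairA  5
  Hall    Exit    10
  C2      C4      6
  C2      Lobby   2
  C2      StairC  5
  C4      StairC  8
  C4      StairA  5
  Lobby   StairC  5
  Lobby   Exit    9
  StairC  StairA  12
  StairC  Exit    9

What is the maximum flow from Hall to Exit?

21

Augment Hall→Exit: bottleneck 10, flow now 10.
Augment Hall→C2→Lobby→Exit: bottleneck 2, flow now 12.
Augment Hall→C2→StairC→Exit: bottleneck 5, flow now 17.
Augment Hall→C4→StairC→Exit: bottleneck 3, flow now 20.
Augment Hall→C2→C4→StairC→Exit: bottleneck 1, flow now 21.
No augmenting path remains; maximum flow = 21.
In the residual graph, reachable from Hall: {Hall, StairA}.
Min-cut edges: Hall→C2 (8), Hall→C4 (3), Hall→Exit (10); capacity 8 + 3 + 10 = 21.
This cut is saturated, so no flow can exceed 21.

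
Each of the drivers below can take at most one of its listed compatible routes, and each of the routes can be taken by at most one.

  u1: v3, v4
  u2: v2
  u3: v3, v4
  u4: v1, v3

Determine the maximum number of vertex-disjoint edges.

4

Unit-capacity flow: source→left, listed edges, right→sink; max matching = max flow.
Augmenting path u1→v3 (+1); matched 1.
Augmenting path u2→v2 (+1); matched 2.
Augmenting path u3→v4 (+1); matched 3.
Augmenting path u4→v1 (+1); matched 4.
No augmenting path remains; maximum matching = 4.
König certificate: {u1, u2, u3, u4} is a vertex cover of size 4 (every listed pair touches it), so no matching can be larger.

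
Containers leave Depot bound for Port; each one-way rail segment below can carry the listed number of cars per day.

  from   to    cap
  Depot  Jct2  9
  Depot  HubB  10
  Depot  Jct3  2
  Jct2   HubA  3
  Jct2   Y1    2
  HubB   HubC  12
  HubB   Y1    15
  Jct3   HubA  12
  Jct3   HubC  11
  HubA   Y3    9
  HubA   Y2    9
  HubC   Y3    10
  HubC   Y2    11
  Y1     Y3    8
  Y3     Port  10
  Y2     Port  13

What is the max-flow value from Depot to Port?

Augment Depot→Jct2→HubA→Y3→Port: bottleneck 3, flow now 3.
Augment Depot→Jct2→Y1→Y3→Port: bottleneck 2, flow now 5.
Augment Depot→HubB→HubC→Y3→Port: bottleneck 5, flow now 10.
Augment Depot→HubB→HubC→Y2→Port: bottleneck 5, flow now 15.
Augment Depot→Jct3→HubA→Y2→Port: bottleneck 2, flow now 17.
No augmenting path remains; maximum flow = 17.
In the residual graph, reachable from Depot: {Depot, Jct2}.
Min-cut edges: Depot→HubB (10), Depot→Jct3 (2), Jct2→HubA (3), Jct2→Y1 (2); capacity 10 + 2 + 3 + 2 = 17.
This cut is saturated, so no flow can exceed 17.

17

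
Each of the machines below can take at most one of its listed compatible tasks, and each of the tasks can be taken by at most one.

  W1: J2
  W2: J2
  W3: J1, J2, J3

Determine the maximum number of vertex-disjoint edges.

Unit-capacity flow: source→left, listed edges, right→sink; max matching = max flow.
Augmenting path W1→J2 (+1); matched 1.
Augmenting path W3→J1 (+1); matched 2.
No augmenting path remains; maximum matching = 2.
König certificate: {W3, J2} is a vertex cover of size 2 (every listed pair touches it), so no matching can be larger.

2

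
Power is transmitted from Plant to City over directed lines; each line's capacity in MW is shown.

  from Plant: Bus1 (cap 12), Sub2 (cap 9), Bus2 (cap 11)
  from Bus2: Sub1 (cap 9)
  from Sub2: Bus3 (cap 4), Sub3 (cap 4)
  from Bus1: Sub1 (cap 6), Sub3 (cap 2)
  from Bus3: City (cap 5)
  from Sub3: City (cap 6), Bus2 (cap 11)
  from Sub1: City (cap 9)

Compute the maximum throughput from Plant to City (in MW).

19

Augment Plant→Bus2→Sub1→City: bottleneck 9, flow now 9.
Augment Plant→Sub2→Bus3→City: bottleneck 4, flow now 13.
Augment Plant→Sub2→Sub3→City: bottleneck 4, flow now 17.
Augment Plant→Bus1→Sub3→City: bottleneck 2, flow now 19.
No augmenting path remains; maximum flow = 19.
In the residual graph, reachable from Plant: {Plant, Bus2, Sub2, Bus1, Sub1}.
Min-cut edges: Sub2→Bus3 (4), Sub2→Sub3 (4), Bus1→Sub3 (2), Sub1→City (9); capacity 4 + 4 + 2 + 9 = 19.
This cut is saturated, so no flow can exceed 19.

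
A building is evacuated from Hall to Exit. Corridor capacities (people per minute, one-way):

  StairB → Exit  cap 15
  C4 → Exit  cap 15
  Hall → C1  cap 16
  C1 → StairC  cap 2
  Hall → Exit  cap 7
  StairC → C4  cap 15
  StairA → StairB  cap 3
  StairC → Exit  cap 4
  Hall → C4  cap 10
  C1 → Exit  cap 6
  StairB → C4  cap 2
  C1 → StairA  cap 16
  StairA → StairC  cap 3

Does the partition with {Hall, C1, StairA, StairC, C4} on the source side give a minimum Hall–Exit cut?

Given cut capacity: 7 + 6 + 3 + 4 + 15 = 35.
Augment Hall→Exit: bottleneck 7, flow now 7.
Augment Hall→C1→Exit: bottleneck 6, flow now 13.
Augment Hall→C4→Exit: bottleneck 10, flow now 23.
Augment Hall→C1→StairC→Exit: bottleneck 2, flow now 25.
Augment Hall→C1→StairA→StairC→Exit: bottleneck 2, flow now 27.
Augment Hall→C1→StairA→StairB→Exit: bottleneck 3, flow now 30.
Augment Hall→C1→StairA→StairC→C4→Exit: bottleneck 1, flow now 31.
No augmenting path remains; maximum flow = 31.
In the residual graph, reachable from Hall: {Hall, C1, StairA}.
Min-cut edges: Hall→C4 (10), Hall→Exit (7), C1→StairC (2), C1→Exit (6), StairA→StairC (3), StairA→StairB (3); capacity 10 + 7 + 2 + 6 + 3 + 3 = 31.
Cut capacity 35 exceeds the max flow 31, so it is not minimum.

No — its capacity is 35, but the minimum cut has capacity 31.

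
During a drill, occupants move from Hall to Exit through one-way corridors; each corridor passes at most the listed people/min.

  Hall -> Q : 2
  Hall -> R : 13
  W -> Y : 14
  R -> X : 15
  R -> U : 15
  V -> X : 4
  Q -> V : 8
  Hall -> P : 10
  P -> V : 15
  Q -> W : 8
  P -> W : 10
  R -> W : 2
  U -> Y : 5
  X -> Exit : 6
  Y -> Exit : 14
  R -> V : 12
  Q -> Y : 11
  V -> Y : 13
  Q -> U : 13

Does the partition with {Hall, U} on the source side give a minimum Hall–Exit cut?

Given cut capacity: 10 + 2 + 13 + 5 = 30.
Augment Hall→Q→Y→Exit: bottleneck 2, flow now 2.
Augment Hall→R→X→Exit: bottleneck 6, flow now 8.
Augment Hall→P→V→Y→Exit: bottleneck 10, flow now 18.
Augment Hall→R→U→Y→Exit: bottleneck 2, flow now 20.
No augmenting path remains; maximum flow = 20.
In the residual graph, reachable from Hall: {Hall, P, Q, R, U, V, W, X, Y}.
Min-cut edges: X→Exit (6), Y→Exit (14); capacity 6 + 14 = 20.
Cut capacity 30 exceeds the max flow 20, so it is not minimum.

No — its capacity is 30, but the minimum cut has capacity 20.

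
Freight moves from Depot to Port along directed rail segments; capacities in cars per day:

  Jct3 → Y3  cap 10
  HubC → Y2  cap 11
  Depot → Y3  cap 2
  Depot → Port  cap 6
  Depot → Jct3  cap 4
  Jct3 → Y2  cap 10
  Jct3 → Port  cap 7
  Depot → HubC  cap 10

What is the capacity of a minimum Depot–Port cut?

10

Augment Depot→Port: bottleneck 6, flow now 6.
Augment Depot→Jct3→Port: bottleneck 4, flow now 10.
No augmenting path remains; maximum flow = 10.
By max-flow min-cut, the minimum cut capacity equals the max flow.
In the residual graph, reachable from Depot: {Depot, Y3, HubC, Y2}.
Min-cut edges: Depot→Jct3 (4), Depot→Port (6); capacity 4 + 6 = 10.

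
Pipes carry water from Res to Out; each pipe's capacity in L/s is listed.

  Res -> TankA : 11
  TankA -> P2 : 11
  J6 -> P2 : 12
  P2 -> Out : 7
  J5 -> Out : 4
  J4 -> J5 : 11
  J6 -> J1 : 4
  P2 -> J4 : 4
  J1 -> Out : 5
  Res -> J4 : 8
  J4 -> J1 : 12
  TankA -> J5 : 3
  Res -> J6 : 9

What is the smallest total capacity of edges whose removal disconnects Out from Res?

16

Augment Res→J6→J1→Out: bottleneck 4, flow now 4.
Augment Res→J6→P2→Out: bottleneck 5, flow now 9.
Augment Res→TankA→J5→Out: bottleneck 3, flow now 12.
Augment Res→TankA→P2→Out: bottleneck 2, flow now 14.
Augment Res→J4→J1→Out: bottleneck 1, flow now 15.
Augment Res→J4→J5→Out: bottleneck 1, flow now 16.
No augmenting path remains; maximum flow = 16.
By max-flow min-cut, the minimum cut capacity equals the max flow.
In the residual graph, reachable from Res: {Res, J6, TankA, J4, J1, J5, P2}.
Min-cut edges: J1→Out (5), J5→Out (4), P2→Out (7); capacity 5 + 4 + 7 = 16.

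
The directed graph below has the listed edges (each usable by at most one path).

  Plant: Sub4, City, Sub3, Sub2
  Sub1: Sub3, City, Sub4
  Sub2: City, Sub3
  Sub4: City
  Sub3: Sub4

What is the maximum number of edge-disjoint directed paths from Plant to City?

Assign every edge capacity 1; by Menger, the answer equals the max flow.
Path Plant→City (+1); total 1.
Path Plant→Sub2→City (+1); total 2.
Path Plant→Sub4→City (+1); total 3.
No residual Plant→City path; max flow = 3.
Certifying cut of size 3: {Plant→City, Plant→Sub2, Sub4→City}.

3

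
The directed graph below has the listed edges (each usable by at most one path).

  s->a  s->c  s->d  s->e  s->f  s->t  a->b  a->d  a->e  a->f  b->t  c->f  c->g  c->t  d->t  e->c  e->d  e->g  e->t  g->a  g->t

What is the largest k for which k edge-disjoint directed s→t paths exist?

Assign every edge capacity 1; by Menger, the answer equals the max flow.
Path s→t (+1); total 1.
Path s→c→t (+1); total 2.
Path s→d→t (+1); total 3.
Path s→e→t (+1); total 4.
Path s→a→b→t (+1); total 5.
No residual s→t path; max flow = 5.
Certifying cut of size 5: {s→a, s→c, s→d, s→e, s→t}.

5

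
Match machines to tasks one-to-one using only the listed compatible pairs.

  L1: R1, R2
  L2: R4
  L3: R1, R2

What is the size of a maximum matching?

3

Unit-capacity flow: source→left, listed edges, right→sink; max matching = max flow.
Augmenting path L1→R1 (+1); matched 1.
Augmenting path L2→R4 (+1); matched 2.
Augmenting path L3→R2 (+1); matched 3.
No augmenting path remains; maximum matching = 3.
König certificate: {L1, L2, L3} is a vertex cover of size 3 (every listed pair touches it), so no matching can be larger.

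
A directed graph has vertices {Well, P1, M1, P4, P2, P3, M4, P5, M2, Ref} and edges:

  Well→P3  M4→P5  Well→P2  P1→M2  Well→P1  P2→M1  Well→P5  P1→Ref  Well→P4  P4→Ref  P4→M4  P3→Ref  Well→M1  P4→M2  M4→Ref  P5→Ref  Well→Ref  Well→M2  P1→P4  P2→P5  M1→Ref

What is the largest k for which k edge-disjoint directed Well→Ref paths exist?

6

Assign every edge capacity 1; by Menger, the answer equals the max flow.
Path Well→Ref (+1); total 1.
Path Well→P1→Ref (+1); total 2.
Path Well→M1→Ref (+1); total 3.
Path Well→P4→Ref (+1); total 4.
Path Well→P3→Ref (+1); total 5.
Path Well→P5→Ref (+1); total 6.
No residual Well→Ref path; max flow = 6.
Certifying cut of size 6: {M1→Ref, P5→Ref, Well→P1, Well→P3, Well→P4, Well→Ref}.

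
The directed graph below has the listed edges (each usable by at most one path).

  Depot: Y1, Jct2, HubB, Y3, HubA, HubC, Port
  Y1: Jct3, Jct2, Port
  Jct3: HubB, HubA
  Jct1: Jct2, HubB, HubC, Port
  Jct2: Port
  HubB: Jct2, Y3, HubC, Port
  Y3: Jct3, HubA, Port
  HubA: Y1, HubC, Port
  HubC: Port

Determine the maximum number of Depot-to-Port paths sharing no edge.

7

Assign every edge capacity 1; by Menger, the answer equals the max flow.
Path Depot→Port (+1); total 1.
Path Depot→Y1→Port (+1); total 2.
Path Depot→Jct2→Port (+1); total 3.
Path Depot→HubB→Port (+1); total 4.
Path Depot→Y3→Port (+1); total 5.
Path Depot→HubA→Port (+1); total 6.
Path Depot→HubC→Port (+1); total 7.
No residual Depot→Port path; max flow = 7.
Certifying cut of size 7: {Depot→HubA, Depot→HubB, Depot→HubC, Depot→Jct2, Depot→Port, Depot→Y1, Depot→Y3}.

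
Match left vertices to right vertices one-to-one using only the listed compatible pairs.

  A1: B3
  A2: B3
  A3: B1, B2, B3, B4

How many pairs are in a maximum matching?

2

Unit-capacity flow: source→left, listed edges, right→sink; max matching = max flow.
Augmenting path A1→B3 (+1); matched 1.
Augmenting path A3→B1 (+1); matched 2.
No augmenting path remains; maximum matching = 2.
König certificate: {A3, B3} is a vertex cover of size 2 (every listed pair touches it), so no matching can be larger.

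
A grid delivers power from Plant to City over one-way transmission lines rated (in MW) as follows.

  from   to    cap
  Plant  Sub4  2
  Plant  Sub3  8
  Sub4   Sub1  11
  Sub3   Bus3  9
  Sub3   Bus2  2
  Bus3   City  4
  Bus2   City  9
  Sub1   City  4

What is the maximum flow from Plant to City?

8

Augment Plant→Sub4→Sub1→City: bottleneck 2, flow now 2.
Augment Plant→Sub3→Bus3→City: bottleneck 4, flow now 6.
Augment Plant→Sub3→Bus2→City: bottleneck 2, flow now 8.
No augmenting path remains; maximum flow = 8.
In the residual graph, reachable from Plant: {Plant, Sub3, Bus3}.
Min-cut edges: Plant→Sub4 (2), Sub3→Bus2 (2), Bus3→City (4); capacity 2 + 2 + 4 = 8.
This cut is saturated, so no flow can exceed 8.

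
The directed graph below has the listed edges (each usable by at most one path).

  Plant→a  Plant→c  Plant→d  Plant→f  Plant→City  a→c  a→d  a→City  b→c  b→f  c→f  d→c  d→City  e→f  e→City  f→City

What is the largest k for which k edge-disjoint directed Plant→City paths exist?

4

Assign every edge capacity 1; by Menger, the answer equals the max flow.
Path Plant→City (+1); total 1.
Path Plant→a→City (+1); total 2.
Path Plant→d→City (+1); total 3.
Path Plant→f→City (+1); total 4.
No residual Plant→City path; max flow = 4.
Certifying cut of size 4: {Plant→City, Plant→a, Plant→d, f→City}.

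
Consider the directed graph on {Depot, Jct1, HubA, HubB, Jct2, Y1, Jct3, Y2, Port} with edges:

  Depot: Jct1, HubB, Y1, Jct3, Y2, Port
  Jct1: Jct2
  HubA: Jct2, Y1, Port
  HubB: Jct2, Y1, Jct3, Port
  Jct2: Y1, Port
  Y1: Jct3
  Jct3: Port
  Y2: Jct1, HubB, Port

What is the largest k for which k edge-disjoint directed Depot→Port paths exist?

Assign every edge capacity 1; by Menger, the answer equals the max flow.
Path Depot→Port (+1); total 1.
Path Depot→HubB→Port (+1); total 2.
Path Depot→Jct3→Port (+1); total 3.
Path Depot→Y2→Port (+1); total 4.
Path Depot→Jct1→Jct2→Port (+1); total 5.
No residual Depot→Port path; max flow = 5.
Certifying cut of size 5: {Depot→HubB, Depot→Jct1, Depot→Port, Depot→Y2, Jct3→Port}.

5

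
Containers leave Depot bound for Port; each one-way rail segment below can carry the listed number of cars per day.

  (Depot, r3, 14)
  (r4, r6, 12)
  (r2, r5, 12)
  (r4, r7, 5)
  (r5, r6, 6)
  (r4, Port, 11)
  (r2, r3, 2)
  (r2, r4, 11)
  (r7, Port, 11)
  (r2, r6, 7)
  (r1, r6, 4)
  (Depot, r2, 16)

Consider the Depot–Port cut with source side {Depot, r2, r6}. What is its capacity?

Edges leaving {Depot, r2, r6}: Depot→r3 (14), r2→r3 (2), r2→r4 (11), r2→r5 (12).
Cut capacity = 14 + 2 + 11 + 12 = 39.

39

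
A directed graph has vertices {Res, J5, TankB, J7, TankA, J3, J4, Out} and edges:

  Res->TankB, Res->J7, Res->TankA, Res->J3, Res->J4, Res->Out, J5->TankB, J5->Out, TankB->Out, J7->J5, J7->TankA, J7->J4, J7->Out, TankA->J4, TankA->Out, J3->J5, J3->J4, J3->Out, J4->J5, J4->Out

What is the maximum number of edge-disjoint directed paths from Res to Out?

Assign every edge capacity 1; by Menger, the answer equals the max flow.
Path Res→Out (+1); total 1.
Path Res→TankB→Out (+1); total 2.
Path Res→J7→Out (+1); total 3.
Path Res→TankA→Out (+1); total 4.
Path Res→J3→Out (+1); total 5.
Path Res→J4→Out (+1); total 6.
No residual Res→Out path; max flow = 6.
Certifying cut of size 6: {Res→J3, Res→J4, Res→J7, Res→Out, Res→TankA, Res→TankB}.

6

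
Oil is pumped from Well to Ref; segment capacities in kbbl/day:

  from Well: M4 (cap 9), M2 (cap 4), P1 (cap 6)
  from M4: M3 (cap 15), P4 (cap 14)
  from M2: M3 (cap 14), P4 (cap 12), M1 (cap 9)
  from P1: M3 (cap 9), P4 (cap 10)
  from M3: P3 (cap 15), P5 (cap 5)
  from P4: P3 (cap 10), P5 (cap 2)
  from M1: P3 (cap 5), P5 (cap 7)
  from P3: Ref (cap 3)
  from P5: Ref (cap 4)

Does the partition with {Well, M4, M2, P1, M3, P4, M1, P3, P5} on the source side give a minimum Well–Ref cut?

Yes — it is a minimum cut (capacity 7).

Given cut capacity: 3 + 4 = 7.
Augment Well→M4→M3→P3→Ref: bottleneck 3, flow now 3.
Augment Well→M4→M3→P5→Ref: bottleneck 4, flow now 7.
No augmenting path remains; maximum flow = 7.
Cut capacity 7 equals the max flow, so it is a minimum cut.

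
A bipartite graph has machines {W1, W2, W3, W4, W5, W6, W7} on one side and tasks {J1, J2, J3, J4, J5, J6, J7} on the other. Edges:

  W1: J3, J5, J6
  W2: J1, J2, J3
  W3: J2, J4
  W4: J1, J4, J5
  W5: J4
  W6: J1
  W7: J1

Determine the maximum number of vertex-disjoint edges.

Unit-capacity flow: source→left, listed edges, right→sink; max matching = max flow.
Augmenting path W1→J3 (+1); matched 1.
Augmenting path W2→J1 (+1); matched 2.
Augmenting path W3→J2 (+1); matched 3.
Augmenting path W4→J4 (+1); matched 4.
Augmenting path W5→J4→W4→J5 (+1); matched 5.
Augmenting path W6→J1→W2→J3→W1→J6 (+1); matched 6.
No augmenting path remains; maximum matching = 6.
König certificate: {W1, W2, W3, W4, W5, J1} is a vertex cover of size 6 (every listed pair touches it), so no matching can be larger.

6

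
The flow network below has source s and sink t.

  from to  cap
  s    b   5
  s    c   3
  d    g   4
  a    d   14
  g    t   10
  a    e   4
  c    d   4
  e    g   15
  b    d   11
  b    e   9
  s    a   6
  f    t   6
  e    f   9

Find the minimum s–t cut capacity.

13

Augment s→a→d→g→t: bottleneck 4, flow now 4.
Augment s→a→e→f→t: bottleneck 2, flow now 6.
Augment s→b→e→f→t: bottleneck 4, flow now 10.
Augment s→b→e→g→t: bottleneck 1, flow now 11.
Augment s→c→d→a→e→g→t: bottleneck 2, flow now 13. (uses reverse residual edge)
No augmenting path remains; maximum flow = 13.
By max-flow min-cut, the minimum cut capacity equals the max flow.
In the residual graph, reachable from s: {s, a, c, d}.
Min-cut edges: s→b (5), a→e (4), d→g (4); capacity 5 + 4 + 4 = 13.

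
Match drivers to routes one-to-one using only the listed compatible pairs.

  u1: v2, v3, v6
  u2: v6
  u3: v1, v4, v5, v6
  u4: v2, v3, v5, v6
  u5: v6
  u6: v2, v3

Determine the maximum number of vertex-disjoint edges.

5

Unit-capacity flow: source→left, listed edges, right→sink; max matching = max flow.
Augmenting path u1→v2 (+1); matched 1.
Augmenting path u2→v6 (+1); matched 2.
Augmenting path u3→v1 (+1); matched 3.
Augmenting path u4→v3 (+1); matched 4.
Augmenting path u6→v3→u4→v5 (+1); matched 5.
No augmenting path remains; maximum matching = 5.
König certificate: {u1, u3, u4, u6, v6} is a vertex cover of size 5 (every listed pair touches it), so no matching can be larger.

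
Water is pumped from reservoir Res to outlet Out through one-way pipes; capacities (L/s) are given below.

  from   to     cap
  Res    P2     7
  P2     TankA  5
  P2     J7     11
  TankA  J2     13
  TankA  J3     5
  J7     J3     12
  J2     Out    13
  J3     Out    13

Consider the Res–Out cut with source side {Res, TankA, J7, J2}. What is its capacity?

Edges leaving {Res, TankA, J7, J2}: Res→P2 (7), TankA→J3 (5), J7→J3 (12), J2→Out (13).
Cut capacity = 7 + 5 + 12 + 13 = 37.

37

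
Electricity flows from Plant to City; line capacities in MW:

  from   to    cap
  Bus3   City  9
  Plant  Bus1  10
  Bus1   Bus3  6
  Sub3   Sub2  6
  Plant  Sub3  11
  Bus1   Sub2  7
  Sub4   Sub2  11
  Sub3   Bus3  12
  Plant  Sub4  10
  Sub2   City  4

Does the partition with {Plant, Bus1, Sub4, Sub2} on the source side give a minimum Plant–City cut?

Given cut capacity: 11 + 6 + 4 = 21.
Augment Plant→Sub3→Sub2→City: bottleneck 4, flow now 4.
Augment Plant→Sub3→Bus3→City: bottleneck 7, flow now 11.
Augment Plant→Bus1→Bus3→City: bottleneck 2, flow now 13.
No augmenting path remains; maximum flow = 13.
In the residual graph, reachable from Plant: {Plant, Sub3, Bus1, Sub4, Sub2, Bus3}.
Min-cut edges: Sub2→City (4), Bus3→City (9); capacity 4 + 9 = 13.
Cut capacity 21 exceeds the max flow 13, so it is not minimum.

No — its capacity is 21, but the minimum cut has capacity 13.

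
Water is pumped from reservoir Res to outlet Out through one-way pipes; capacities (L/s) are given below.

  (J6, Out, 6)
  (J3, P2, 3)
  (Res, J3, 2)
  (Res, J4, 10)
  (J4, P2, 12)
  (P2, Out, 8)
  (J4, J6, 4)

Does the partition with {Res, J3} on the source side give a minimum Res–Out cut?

No — its capacity is 13, but the minimum cut has capacity 12.

Given cut capacity: 10 + 3 = 13.
Augment Res→J4→P2→Out: bottleneck 8, flow now 8.
Augment Res→J4→J6→Out: bottleneck 2, flow now 10.
Augment Res→J3→P2→J4→J6→Out: bottleneck 2, flow now 12. (uses reverse residual edge)
No augmenting path remains; maximum flow = 12.
In the residual graph, reachable from Res: {Res}.
Min-cut edges: Res→J4 (10), Res→J3 (2); capacity 10 + 2 = 12.
Cut capacity 13 exceeds the max flow 12, so it is not minimum.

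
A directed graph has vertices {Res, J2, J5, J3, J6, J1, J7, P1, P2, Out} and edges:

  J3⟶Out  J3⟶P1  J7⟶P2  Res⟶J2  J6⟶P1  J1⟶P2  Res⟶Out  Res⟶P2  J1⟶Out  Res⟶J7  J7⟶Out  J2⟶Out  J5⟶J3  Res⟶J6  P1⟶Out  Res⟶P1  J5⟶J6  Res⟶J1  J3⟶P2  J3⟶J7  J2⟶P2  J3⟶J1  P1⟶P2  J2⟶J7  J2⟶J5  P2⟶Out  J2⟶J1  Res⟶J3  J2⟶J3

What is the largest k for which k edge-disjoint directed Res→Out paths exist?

Assign every edge capacity 1; by Menger, the answer equals the max flow.
Path Res→Out (+1); total 1.
Path Res→J2→Out (+1); total 2.
Path Res→J3→Out (+1); total 3.
Path Res→J1→Out (+1); total 4.
Path Res→J7→Out (+1); total 5.
Path Res→P1→Out (+1); total 6.
Path Res→P2→Out (+1); total 7.
No residual Res→Out path; max flow = 7.
Certifying cut of size 7: {P1→Out, P2→Out, Res→J1, Res→J2, Res→J3, Res→J7, Res→Out}.

7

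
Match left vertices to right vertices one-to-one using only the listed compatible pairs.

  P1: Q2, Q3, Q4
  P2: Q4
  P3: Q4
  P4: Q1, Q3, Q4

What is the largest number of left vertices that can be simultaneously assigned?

3

Unit-capacity flow: source→left, listed edges, right→sink; max matching = max flow.
Augmenting path P1→Q2 (+1); matched 1.
Augmenting path P2→Q4 (+1); matched 2.
Augmenting path P4→Q1 (+1); matched 3.
No augmenting path remains; maximum matching = 3.
König certificate: {P1, P4, Q4} is a vertex cover of size 3 (every listed pair touches it), so no matching can be larger.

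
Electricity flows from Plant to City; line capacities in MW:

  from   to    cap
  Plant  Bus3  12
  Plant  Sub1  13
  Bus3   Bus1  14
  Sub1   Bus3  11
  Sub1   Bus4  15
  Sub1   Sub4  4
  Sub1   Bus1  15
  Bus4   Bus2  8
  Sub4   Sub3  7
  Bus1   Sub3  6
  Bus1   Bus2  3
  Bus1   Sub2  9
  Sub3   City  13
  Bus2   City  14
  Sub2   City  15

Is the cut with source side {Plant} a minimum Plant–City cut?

Yes — it is a minimum cut (capacity 25).

Given cut capacity: 12 + 13 = 25.
Augment Plant→Bus3→Bus1→Sub3→City: bottleneck 6, flow now 6.
Augment Plant→Bus3→Bus1→Bus2→City: bottleneck 3, flow now 9.
Augment Plant→Bus3→Bus1→Sub2→City: bottleneck 3, flow now 12.
Augment Plant→Sub1→Bus4→Bus2→City: bottleneck 8, flow now 20.
Augment Plant→Sub1→Sub4→Sub3→City: bottleneck 4, flow now 24.
Augment Plant→Sub1→Bus1→Sub2→City: bottleneck 1, flow now 25.
No augmenting path remains; maximum flow = 25.
Cut capacity 25 equals the max flow, so it is a minimum cut.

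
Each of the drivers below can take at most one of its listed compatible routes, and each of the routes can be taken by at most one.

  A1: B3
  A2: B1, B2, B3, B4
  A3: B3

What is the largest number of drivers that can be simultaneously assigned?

2

Unit-capacity flow: source→left, listed edges, right→sink; max matching = max flow.
Augmenting path A1→B3 (+1); matched 1.
Augmenting path A2→B1 (+1); matched 2.
No augmenting path remains; maximum matching = 2.
König certificate: {A2, B3} is a vertex cover of size 2 (every listed pair touches it), so no matching can be larger.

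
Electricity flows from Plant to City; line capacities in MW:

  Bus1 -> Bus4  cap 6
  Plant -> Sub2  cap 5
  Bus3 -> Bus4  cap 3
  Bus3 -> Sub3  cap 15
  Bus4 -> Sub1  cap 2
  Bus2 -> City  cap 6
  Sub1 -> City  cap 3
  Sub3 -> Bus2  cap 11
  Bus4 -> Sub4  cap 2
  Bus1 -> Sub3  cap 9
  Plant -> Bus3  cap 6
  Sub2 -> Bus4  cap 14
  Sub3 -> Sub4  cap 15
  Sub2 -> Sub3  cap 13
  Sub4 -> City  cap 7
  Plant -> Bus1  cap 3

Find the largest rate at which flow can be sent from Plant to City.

14

Augment Plant→Bus1→Bus4→Sub4→City: bottleneck 2, flow now 2.
Augment Plant→Bus1→Bus4→Sub1→City: bottleneck 1, flow now 3.
Augment Plant→Bus3→Bus4→Sub1→City: bottleneck 1, flow now 4.
Augment Plant→Bus3→Sub3→Sub4→City: bottleneck 5, flow now 9.
Augment Plant→Sub2→Sub3→Bus2→City: bottleneck 5, flow now 14.
No augmenting path remains; maximum flow = 14.
In the residual graph, reachable from Plant: {Plant}.
Min-cut edges: Plant→Bus1 (3), Plant→Bus3 (6), Plant→Sub2 (5); capacity 3 + 6 + 5 = 14.
This cut is saturated, so no flow can exceed 14.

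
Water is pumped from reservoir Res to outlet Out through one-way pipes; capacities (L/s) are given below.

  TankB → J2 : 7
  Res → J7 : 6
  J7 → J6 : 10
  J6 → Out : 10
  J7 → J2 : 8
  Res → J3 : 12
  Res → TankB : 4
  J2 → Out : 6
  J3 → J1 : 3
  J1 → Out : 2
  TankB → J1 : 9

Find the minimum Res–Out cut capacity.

Augment Res→J7→J2→Out: bottleneck 6, flow now 6.
Augment Res→J3→J1→Out: bottleneck 2, flow now 8.
Augment Res→TankB→J2→J7→J6→Out: bottleneck 4, flow now 12. (uses reverse residual edge)
No augmenting path remains; maximum flow = 12.
By max-flow min-cut, the minimum cut capacity equals the max flow.
In the residual graph, reachable from Res: {Res, J3, J1}.
Min-cut edges: Res→J7 (6), Res→TankB (4), J1→Out (2); capacity 6 + 4 + 2 = 12.

12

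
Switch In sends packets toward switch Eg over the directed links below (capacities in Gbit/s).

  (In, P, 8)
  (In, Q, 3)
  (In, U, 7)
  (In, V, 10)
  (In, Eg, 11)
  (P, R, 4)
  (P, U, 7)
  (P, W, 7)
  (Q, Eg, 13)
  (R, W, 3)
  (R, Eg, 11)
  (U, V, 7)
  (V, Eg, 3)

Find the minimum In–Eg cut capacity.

21

Augment In→Eg: bottleneck 11, flow now 11.
Augment In→Q→Eg: bottleneck 3, flow now 14.
Augment In→V→Eg: bottleneck 3, flow now 17.
Augment In→P→R→Eg: bottleneck 4, flow now 21.
No augmenting path remains; maximum flow = 21.
By max-flow min-cut, the minimum cut capacity equals the max flow.
In the residual graph, reachable from In: {In, P, U, V, W}.
Min-cut edges: In→Q (3), In→Eg (11), P→R (4), V→Eg (3); capacity 3 + 11 + 4 + 3 = 21.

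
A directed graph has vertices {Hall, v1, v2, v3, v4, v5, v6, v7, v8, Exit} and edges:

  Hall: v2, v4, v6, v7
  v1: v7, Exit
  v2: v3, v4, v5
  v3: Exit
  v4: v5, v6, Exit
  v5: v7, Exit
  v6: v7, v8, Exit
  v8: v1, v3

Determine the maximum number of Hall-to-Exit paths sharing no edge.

Assign every edge capacity 1; by Menger, the answer equals the max flow.
Path Hall→v4→Exit (+1); total 1.
Path Hall→v6→Exit (+1); total 2.
Path Hall→v2→v3→Exit (+1); total 3.
No residual Hall→Exit path; max flow = 3.
Certifying cut of size 3: {Hall→v2, Hall→v4, Hall→v6}.

3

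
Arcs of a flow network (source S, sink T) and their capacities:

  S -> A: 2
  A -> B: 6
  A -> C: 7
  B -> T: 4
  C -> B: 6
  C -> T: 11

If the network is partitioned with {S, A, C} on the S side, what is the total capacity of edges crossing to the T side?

Edges leaving {S, A, C}: A→B (6), C→B (6), C→T (11).
Cut capacity = 6 + 6 + 11 = 23.

23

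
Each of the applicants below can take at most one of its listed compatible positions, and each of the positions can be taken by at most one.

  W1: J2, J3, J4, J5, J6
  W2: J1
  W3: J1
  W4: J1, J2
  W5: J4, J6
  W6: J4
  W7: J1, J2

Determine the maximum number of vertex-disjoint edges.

Unit-capacity flow: source→left, listed edges, right→sink; max matching = max flow.
Augmenting path W1→J2 (+1); matched 1.
Augmenting path W2→J1 (+1); matched 2.
Augmenting path W5→J4 (+1); matched 3.
Augmenting path W4→J2→W1→J3 (+1); matched 4.
Augmenting path W6→J4→W5→J6 (+1); matched 5.
No augmenting path remains; maximum matching = 5.
König certificate: {W1, W5, W6, J1, J2} is a vertex cover of size 5 (every listed pair touches it), so no matching can be larger.

5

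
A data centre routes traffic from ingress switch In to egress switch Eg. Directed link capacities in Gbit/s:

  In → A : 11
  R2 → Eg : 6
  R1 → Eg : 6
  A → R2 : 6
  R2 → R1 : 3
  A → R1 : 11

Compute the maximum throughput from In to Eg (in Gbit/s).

Augment In→A→R2→Eg: bottleneck 6, flow now 6.
Augment In→A→R1→Eg: bottleneck 5, flow now 11.
No augmenting path remains; maximum flow = 11.
In the residual graph, reachable from In: {In}.
Min-cut edges: In→A (11); capacity 11 = 11.
This cut is saturated, so no flow can exceed 11.

11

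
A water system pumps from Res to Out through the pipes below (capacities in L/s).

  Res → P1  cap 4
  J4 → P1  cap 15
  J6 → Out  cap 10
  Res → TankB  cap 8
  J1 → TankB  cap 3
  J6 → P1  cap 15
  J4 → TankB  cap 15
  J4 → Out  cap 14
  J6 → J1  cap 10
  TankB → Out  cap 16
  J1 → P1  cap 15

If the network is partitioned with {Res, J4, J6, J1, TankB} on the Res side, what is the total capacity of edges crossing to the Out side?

Edges leaving {Res, J4, J6, J1, TankB}: Res→P1 (4), J4→P1 (15), J4→Out (14), J6→P1 (15), J6→Out (10), J1→P1 (15), TankB→Out (16).
Cut capacity = 4 + 15 + 14 + 15 + 10 + 15 + 16 = 89.

89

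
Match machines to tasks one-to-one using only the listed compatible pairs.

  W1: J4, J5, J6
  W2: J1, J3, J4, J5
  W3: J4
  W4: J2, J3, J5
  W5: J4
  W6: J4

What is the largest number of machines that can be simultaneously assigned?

Unit-capacity flow: source→left, listed edges, right→sink; max matching = max flow.
Augmenting path W1→J4 (+1); matched 1.
Augmenting path W2→J1 (+1); matched 2.
Augmenting path W4→J2 (+1); matched 3.
Augmenting path W3→J4→W1→J5 (+1); matched 4.
No augmenting path remains; maximum matching = 4.
König certificate: {W1, W2, W4, J4} is a vertex cover of size 4 (every listed pair touches it), so no matching can be larger.

4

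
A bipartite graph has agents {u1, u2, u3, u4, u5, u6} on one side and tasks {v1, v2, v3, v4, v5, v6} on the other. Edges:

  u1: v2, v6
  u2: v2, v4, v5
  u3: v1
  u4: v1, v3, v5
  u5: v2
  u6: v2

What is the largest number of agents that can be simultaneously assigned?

Unit-capacity flow: source→left, listed edges, right→sink; max matching = max flow.
Augmenting path u1→v2 (+1); matched 1.
Augmenting path u2→v4 (+1); matched 2.
Augmenting path u3→v1 (+1); matched 3.
Augmenting path u4→v3 (+1); matched 4.
Augmenting path u5→v2→u1→v6 (+1); matched 5.
No augmenting path remains; maximum matching = 5.
König certificate: {u1, u2, u3, u4, v2} is a vertex cover of size 5 (every listed pair touches it), so no matching can be larger.

5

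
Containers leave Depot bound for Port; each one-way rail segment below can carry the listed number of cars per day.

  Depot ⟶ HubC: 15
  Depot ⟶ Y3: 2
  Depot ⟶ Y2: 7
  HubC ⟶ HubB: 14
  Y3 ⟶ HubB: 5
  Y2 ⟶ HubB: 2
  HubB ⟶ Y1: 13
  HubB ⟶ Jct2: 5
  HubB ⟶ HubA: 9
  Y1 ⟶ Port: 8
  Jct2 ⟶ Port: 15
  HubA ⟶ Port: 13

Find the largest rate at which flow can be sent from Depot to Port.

Augment Depot→HubC→HubB→Y1→Port: bottleneck 8, flow now 8.
Augment Depot→HubC→HubB→Jct2→Port: bottleneck 5, flow now 13.
Augment Depot→HubC→HubB→HubA→Port: bottleneck 1, flow now 14.
Augment Depot→Y3→HubB→HubA→Port: bottleneck 2, flow now 16.
Augment Depot→Y2→HubB→HubA→Port: bottleneck 2, flow now 18.
No augmenting path remains; maximum flow = 18.
In the residual graph, reachable from Depot: {Depot, HubC, Y2}.
Min-cut edges: Depot→Y3 (2), HubC→HubB (14), Y2→HubB (2); capacity 2 + 14 + 2 = 18.
This cut is saturated, so no flow can exceed 18.

18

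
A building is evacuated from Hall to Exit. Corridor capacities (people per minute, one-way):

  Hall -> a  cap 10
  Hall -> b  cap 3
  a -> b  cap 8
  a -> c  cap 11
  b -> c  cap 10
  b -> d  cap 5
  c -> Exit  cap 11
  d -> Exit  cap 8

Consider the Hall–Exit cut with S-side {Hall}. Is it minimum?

Given cut capacity: 10 + 3 = 13.
Augment Hall→a→c→Exit: bottleneck 10, flow now 10.
Augment Hall→b→c→Exit: bottleneck 1, flow now 11.
Augment Hall→b→d→Exit: bottleneck 2, flow now 13.
No augmenting path remains; maximum flow = 13.
Cut capacity 13 equals the max flow, so it is a minimum cut.

Yes — it is a minimum cut (capacity 13).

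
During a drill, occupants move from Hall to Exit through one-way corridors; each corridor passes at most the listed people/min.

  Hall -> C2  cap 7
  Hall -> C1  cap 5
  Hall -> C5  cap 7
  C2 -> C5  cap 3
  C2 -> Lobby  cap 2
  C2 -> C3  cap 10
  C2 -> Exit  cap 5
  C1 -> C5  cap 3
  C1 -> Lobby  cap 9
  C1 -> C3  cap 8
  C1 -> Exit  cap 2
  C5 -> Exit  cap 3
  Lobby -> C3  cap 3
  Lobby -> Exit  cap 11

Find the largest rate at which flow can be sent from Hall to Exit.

Augment Hall→C2→Exit: bottleneck 5, flow now 5.
Augment Hall→C1→Exit: bottleneck 2, flow now 7.
Augment Hall→C5→Exit: bottleneck 3, flow now 10.
Augment Hall→C2→Lobby→Exit: bottleneck 2, flow now 12.
Augment Hall→C1→Lobby→Exit: bottleneck 3, flow now 15.
No augmenting path remains; maximum flow = 15.
In the residual graph, reachable from Hall: {Hall, C5}.
Min-cut edges: Hall→C2 (7), Hall→C1 (5), C5→Exit (3); capacity 7 + 5 + 3 = 15.
This cut is saturated, so no flow can exceed 15.

15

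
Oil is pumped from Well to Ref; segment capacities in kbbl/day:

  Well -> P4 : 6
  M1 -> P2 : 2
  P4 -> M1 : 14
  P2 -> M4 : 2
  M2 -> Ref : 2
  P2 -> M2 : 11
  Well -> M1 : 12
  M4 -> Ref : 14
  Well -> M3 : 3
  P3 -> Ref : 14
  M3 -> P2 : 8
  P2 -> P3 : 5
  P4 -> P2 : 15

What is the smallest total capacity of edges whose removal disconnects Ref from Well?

Augment Well→M3→P2→P3→Ref: bottleneck 3, flow now 3.
Augment Well→M1→P2→P3→Ref: bottleneck 2, flow now 5.
Augment Well→P4→P2→M2→Ref: bottleneck 2, flow now 7.
Augment Well→P4→P2→M4→Ref: bottleneck 2, flow now 9.
No augmenting path remains; maximum flow = 9.
By max-flow min-cut, the minimum cut capacity equals the max flow.
In the residual graph, reachable from Well: {Well, M3, M1, P4, P2, M2}.
Min-cut edges: P2→P3 (5), P2→M4 (2), M2→Ref (2); capacity 5 + 2 + 2 = 9.

9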